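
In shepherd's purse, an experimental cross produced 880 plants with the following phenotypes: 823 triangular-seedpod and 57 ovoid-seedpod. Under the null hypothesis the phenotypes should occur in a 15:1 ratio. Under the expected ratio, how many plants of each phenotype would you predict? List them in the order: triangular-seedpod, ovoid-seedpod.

Under the 15:1 hypothesis (Σ ratio = 16, N = 880):
  triangular-seedpod: 880 × 15/16 = 825
  ovoid-seedpod: 880 × 1/16 = 55

825, 55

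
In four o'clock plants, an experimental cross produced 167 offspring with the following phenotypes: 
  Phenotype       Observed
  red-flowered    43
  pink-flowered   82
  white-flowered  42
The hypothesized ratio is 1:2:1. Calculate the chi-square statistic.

Under the 1:2:1 hypothesis (Σ ratio = 4, N = 167):
  red-flowered: 167 × 1/4 = 41.75
  pink-flowered: 167 × 2/4 = 83.5
  white-flowered: 167 × 1/4 = 41.75
χ² = Σ (O − E)² / E
  red-flowered: (43 − 41.75)² / 41.75 = 0.0374
  pink-flowered: (82 − 83.5)² / 83.5 = 0.0269
  white-flowered: (42 − 41.75)² / 41.75 = 0.0015
χ² = 0.0374 + 0.0269 + 0.0015 = 0.0658 ≈ 0.066

0.066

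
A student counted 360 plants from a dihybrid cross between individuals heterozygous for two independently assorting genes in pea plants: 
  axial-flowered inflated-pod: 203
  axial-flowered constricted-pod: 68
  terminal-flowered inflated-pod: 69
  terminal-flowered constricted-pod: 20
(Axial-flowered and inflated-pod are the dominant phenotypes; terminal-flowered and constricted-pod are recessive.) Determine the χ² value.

A dihybrid F₂ with independent assortment and complete dominance at both loci gives a 9:3:3:1 phenotypic ratio.
The 9:3:3:1 ratio has 16 parts, so with N = 360 the expected counts are:
  axial-flowered inflated-pod: 360 × 9/16 = 202.5
  axial-flowered constricted-pod: 360 × 3/16 = 67.5
  terminal-flowered inflated-pod: 360 × 3/16 = 67.5
  terminal-flowered constricted-pod: 360 × 1/16 = 22.5
χ² = Σ (O − E)² / E
  axial-flowered inflated-pod: (203 − 202.5)² / 202.5 = 0.0012
  axial-flowered constricted-pod: (68 − 67.5)² / 67.5 = 0.0037
  terminal-flowered inflated-pod: (69 − 67.5)² / 67.5 = 0.0333
  terminal-flowered constricted-pod: (20 − 22.5)² / 22.5 = 0.2778
χ² = 0.0012 + 0.0037 + 0.0333 + 0.2778 = 0.316

0.316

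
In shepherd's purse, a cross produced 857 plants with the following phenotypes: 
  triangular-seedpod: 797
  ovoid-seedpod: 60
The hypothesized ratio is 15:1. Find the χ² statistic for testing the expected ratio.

0.825

Under the 15:1 hypothesis (Σ ratio = 16, N = 857):
  triangular-seedpod: 857 × 15/16 = 803.4375
  ovoid-seedpod: 857 × 1/16 = 53.5625
χ² = Σ (O − E)² / E
  triangular-seedpod: (797 − 803.4375)² / 803.4375 = 0.0516
  ovoid-seedpod: (60 − 53.5625)² / 53.5625 = 0.7737
χ² = 0.0516 + 0.7737 = 0.8253 ≈ 0.825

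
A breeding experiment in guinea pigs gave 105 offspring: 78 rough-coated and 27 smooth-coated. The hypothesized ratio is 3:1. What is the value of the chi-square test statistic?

Under the 3:1 hypothesis (Σ ratio = 4, N = 105):
  rough-coated: 105 × 3/4 = 78.75
  smooth-coated: 105 × 1/4 = 26.25
χ² = Σ (O − E)² / E
  rough-coated: (78 − 78.75)² / 78.75 = 0.0071
  smooth-coated: (27 − 26.25)² / 26.25 = 0.0214
χ² = 0.0071 + 0.0214 = 0.0285 ≈ 0.029

0.029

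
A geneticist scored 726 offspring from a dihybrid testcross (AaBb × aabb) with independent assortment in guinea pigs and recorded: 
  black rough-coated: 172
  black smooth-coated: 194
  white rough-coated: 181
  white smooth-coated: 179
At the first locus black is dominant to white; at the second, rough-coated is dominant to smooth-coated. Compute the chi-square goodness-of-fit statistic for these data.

1.394

A dihybrid testcross with independent assortment gives a 1:1:1:1 ratio.
Under the 1:1:1:1 hypothesis (Σ ratio = 4, N = 726):
  black rough-coated: 726 × 1/4 = 181.5
  black smooth-coated: 726 × 1/4 = 181.5
  white rough-coated: 726 × 1/4 = 181.5
  white smooth-coated: 726 × 1/4 = 181.5
χ² = Σ (O − E)² / E
  black rough-coated: (172 − 181.5)² / 181.5 = 0.4972
  black smooth-coated: (194 − 181.5)² / 181.5 = 0.8609
  white rough-coated: (181 − 181.5)² / 181.5 = 0.0014
  white smooth-coated: (179 − 181.5)² / 181.5 = 0.0344
χ² = 0.4972 + 0.8609 + 0.0014 + 0.0344 = 1.3939 ≈ 1.394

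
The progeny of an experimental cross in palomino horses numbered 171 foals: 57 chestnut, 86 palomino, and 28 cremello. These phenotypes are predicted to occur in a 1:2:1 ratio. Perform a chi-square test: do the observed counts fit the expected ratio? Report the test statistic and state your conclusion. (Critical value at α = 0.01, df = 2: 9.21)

9.842; not consistent

The 1:2:1 ratio has 4 parts, so with N = 171 the expected counts are:
  chestnut: 171 × 1/4 = 42.75
  palomino: 171 × 2/4 = 85.5
  cremello: 171 × 1/4 = 42.75
χ² = Σ (O − E)² / E
  chestnut: (57 − 42.75)² / 42.75 = 4.7500
  palomino: (86 − 85.5)² / 85.5 = 0.0029
  cremello: (28 − 42.75)² / 42.75 = 5.0892
χ² = 4.7500 + 0.0029 + 5.0892 = 9.8421 ≈ 9.842
Degrees of freedom = 3 − 1 = 2; critical value at α = 0.01 is 9.21.
Since 9.842 > 9.21, we reject the null hypothesis — the data do not fit the 1:2:1 ratio.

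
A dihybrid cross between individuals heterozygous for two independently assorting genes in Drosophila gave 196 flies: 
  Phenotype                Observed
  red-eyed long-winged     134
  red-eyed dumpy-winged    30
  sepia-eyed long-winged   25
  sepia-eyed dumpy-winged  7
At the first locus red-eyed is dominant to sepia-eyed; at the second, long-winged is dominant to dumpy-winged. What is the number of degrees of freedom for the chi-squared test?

3

A dihybrid F₂ with independent assortment and complete dominance at both loci gives a 9:3:3:1 phenotypic ratio.
A goodness-of-fit test with 4 phenotype classes has df = 4 − 1 = 3.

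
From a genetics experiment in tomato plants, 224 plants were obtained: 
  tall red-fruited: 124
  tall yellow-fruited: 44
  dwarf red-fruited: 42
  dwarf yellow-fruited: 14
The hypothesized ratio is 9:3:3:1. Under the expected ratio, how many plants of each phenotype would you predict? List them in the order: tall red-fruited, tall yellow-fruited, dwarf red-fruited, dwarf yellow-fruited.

126, 42, 42, 14

The 9:3:3:1 ratio has 16 parts, so with N = 224 the expected counts are:
  tall red-fruited: 224 × 9/16 = 126
  tall yellow-fruited: 224 × 3/16 = 42
  dwarf red-fruited: 224 × 3/16 = 42
  dwarf yellow-fruited: 224 × 1/16 = 14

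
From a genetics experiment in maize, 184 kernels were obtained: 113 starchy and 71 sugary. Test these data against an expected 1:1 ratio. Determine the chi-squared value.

Expected counts for N = 184 under a 1:1 ratio (total parts = 2):
  starchy: 184 × 1/2 = 92
  sugary: 184 × 1/2 = 92
χ² = Σ (O − E)² / E
  starchy: (113 − 92)² / 92 = 4.7935
  sugary: (71 − 92)² / 92 = 4.7935
χ² = 4.7935 + 4.7935 = 9.587

9.587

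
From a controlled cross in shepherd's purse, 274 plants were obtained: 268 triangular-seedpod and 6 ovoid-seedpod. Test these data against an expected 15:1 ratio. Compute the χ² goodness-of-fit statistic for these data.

Total ratio parts = 16. Expected numbers out of 274:
  triangular-seedpod: 274 × 15/16 = 256.875
  ovoid-seedpod: 274 × 1/16 = 17.125
χ² = Σ (O − E)² / E
  triangular-seedpod: (268 − 256.875)² / 256.875 = 0.4818
  ovoid-seedpod: (6 − 17.125)² / 17.125 = 7.2272
χ² = 0.4818 + 7.2272 = 7.709

7.709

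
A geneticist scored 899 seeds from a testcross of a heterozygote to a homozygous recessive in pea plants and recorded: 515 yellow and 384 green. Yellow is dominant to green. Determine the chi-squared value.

19.089

A testcross of a heterozygote (Aa × aa) gives a 1:1 phenotypic ratio.
Total ratio parts = 2. Expected numbers out of 899:
  yellow: 899 × 1/2 = 449.5
  green: 899 × 1/2 = 449.5
χ² = Σ (O − E)² / E
  yellow: (515 − 449.5)² / 449.5 = 9.5445
  green: (384 − 449.5)² / 449.5 = 9.5445
χ² = 9.5445 + 9.5445 = 19.089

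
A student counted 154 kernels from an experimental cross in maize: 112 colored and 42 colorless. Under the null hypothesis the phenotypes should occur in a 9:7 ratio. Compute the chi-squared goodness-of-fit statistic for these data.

The 9:7 ratio has 16 parts, so with N = 154 the expected counts are:
  colored: 154 × 9/16 = 86.625
  colorless: 154 × 7/16 = 67.375
χ² = Σ (O − E)² / E
  colored: (112 − 86.625)² / 86.625 = 7.4331
  colorless: (42 − 67.375)² / 67.375 = 9.5568
χ² = 7.4331 + 9.5568 = 16.9899 ≈ 16.990

16.990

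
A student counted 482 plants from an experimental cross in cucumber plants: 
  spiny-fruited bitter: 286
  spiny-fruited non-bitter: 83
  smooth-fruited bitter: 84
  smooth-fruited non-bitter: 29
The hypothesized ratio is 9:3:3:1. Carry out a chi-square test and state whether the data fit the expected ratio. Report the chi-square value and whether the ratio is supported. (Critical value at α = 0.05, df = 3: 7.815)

1.910; consistent

Under the 9:3:3:1 hypothesis (Σ ratio = 16, N = 482):
  spiny-fruited bitter: 482 × 9/16 = 271.125
  spiny-fruited non-bitter: 482 × 3/16 = 90.375
  smooth-fruited bitter: 482 × 3/16 = 90.375
  smooth-fruited non-bitter: 482 × 1/16 = 30.125
χ² = Σ (O − E)² / E
  spiny-fruited bitter: (286 − 271.125)² / 271.125 = 0.8161
  spiny-fruited non-bitter: (83 − 90.375)² / 90.375 = 0.6018
  smooth-fruited bitter: (84 − 90.375)² / 90.375 = 0.4497
  smooth-fruited non-bitter: (29 − 30.125)² / 30.125 = 0.0420
χ² = 0.8161 + 0.6018 + 0.4497 + 0.0420 = 1.9096 ≈ 1.910
Degrees of freedom = 4 − 1 = 3; critical value at α = 0.05 is 7.815.
Since 1.910 < 7.815, we fail to reject the null hypothesis — the data are consistent with the 9:3:3:1 ratio.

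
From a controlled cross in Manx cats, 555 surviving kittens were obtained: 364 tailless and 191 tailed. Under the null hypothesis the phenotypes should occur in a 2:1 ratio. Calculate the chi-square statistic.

0.292

Total ratio parts = 3. Expected numbers out of 555:
  tailless: 555 × 2/3 = 370
  tailed: 555 × 1/3 = 185
χ² = Σ (O − E)² / E
  tailless: (364 − 370)² / 370 = 0.0973
  tailed: (191 − 185)² / 185 = 0.1946
χ² = 0.0973 + 0.1946 = 0.2919 ≈ 0.292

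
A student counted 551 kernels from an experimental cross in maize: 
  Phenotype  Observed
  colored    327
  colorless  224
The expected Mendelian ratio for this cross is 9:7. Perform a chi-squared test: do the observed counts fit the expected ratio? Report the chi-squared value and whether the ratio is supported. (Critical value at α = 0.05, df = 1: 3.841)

Expected counts for N = 551 under a 9:7 ratio (total parts = 16):
  colored: 551 × 9/16 = 309.9375
  colorless: 551 × 7/16 = 241.0625
χ² = Σ (O − E)² / E
  colored: (327 − 309.9375)² / 309.9375 = 0.9393
  colorless: (224 − 241.0625)² / 241.0625 = 1.2077
χ² = 0.9393 + 1.2077 = 2.147
Degrees of freedom = 2 − 1 = 1; critical value at α = 0.05 is 3.841.
Since 2.147 < 3.841, we fail to reject the null hypothesis — the data are consistent with the 9:7 ratio.

2.147; consistent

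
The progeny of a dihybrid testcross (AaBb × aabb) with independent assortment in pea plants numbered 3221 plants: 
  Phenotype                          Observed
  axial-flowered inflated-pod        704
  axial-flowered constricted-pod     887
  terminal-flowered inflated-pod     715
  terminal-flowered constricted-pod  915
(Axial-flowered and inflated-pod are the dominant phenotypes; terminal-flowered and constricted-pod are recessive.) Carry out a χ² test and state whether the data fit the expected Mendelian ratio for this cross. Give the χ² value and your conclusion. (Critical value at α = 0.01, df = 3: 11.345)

46.103; not consistent

A dihybrid testcross with independent assortment gives a 1:1:1:1 ratio.
Under the 1:1:1:1 hypothesis (Σ ratio = 4, N = 3221):
  axial-flowered inflated-pod: 3221 × 1/4 = 805.25
  axial-flowered constricted-pod: 3221 × 1/4 = 805.25
  terminal-flowered inflated-pod: 3221 × 1/4 = 805.25
  terminal-flowered constricted-pod: 3221 × 1/4 = 805.25
χ² = Σ (O − E)² / E
  axial-flowered inflated-pod: (704 − 805.25)² / 805.25 = 12.7309
  axial-flowered constricted-pod: (887 − 805.25)² / 805.25 = 8.2994
  terminal-flowered inflated-pod: (715 − 805.25)² / 805.25 = 10.1149
  terminal-flowered constricted-pod: (915 − 805.25)² / 805.25 = 14.9582
χ² = 12.7309 + 8.2994 + 10.1149 + 14.9582 = 46.1034 ≈ 46.103
Degrees of freedom = 4 − 1 = 3; critical value at α = 0.01 is 11.345.
Since 46.103 > 11.345, we reject the null hypothesis — the data do not fit the 1:1:1:1 ratio.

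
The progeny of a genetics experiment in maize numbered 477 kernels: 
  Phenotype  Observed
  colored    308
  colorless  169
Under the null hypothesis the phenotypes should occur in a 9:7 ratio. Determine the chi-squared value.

Expected counts for N = 477 under a 9:7 ratio (total parts = 16):
  colored: 477 × 9/16 = 268.3125
  colorless: 477 × 7/16 = 208.6875
χ² = Σ (O − E)² / E
  colored: (308 − 268.3125)² / 268.3125 = 5.8704
  colorless: (169 − 208.6875)² / 208.6875 = 7.5476
χ² = 5.8704 + 7.5476 = 13.418

13.418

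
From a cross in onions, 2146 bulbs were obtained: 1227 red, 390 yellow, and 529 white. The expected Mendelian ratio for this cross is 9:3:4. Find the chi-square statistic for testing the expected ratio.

0.813

The 9:3:4 ratio has 16 parts, so with N = 2146 the expected counts are:
  red: 2146 × 9/16 = 1207.125
  yellow: 2146 × 3/16 = 402.375
  white: 2146 × 4/16 = 536.5
χ² = Σ (O − E)² / E
  red: (1227 − 1207.125)² / 1207.125 = 0.3272
  yellow: (390 − 402.375)² / 402.375 = 0.3806
  white: (529 − 536.5)² / 536.5 = 0.1048
χ² = 0.3272 + 0.3806 + 0.1048 = 0.8126 ≈ 0.813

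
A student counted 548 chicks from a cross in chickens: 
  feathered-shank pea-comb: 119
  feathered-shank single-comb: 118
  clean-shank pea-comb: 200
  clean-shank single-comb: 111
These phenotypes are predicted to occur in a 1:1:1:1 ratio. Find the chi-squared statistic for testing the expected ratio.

38.905

Total ratio parts = 4. Expected numbers out of 548:
  feathered-shank pea-comb: 548 × 1/4 = 137
  feathered-shank single-comb: 548 × 1/4 = 137
  clean-shank pea-comb: 548 × 1/4 = 137
  clean-shank single-comb: 548 × 1/4 = 137
χ² = Σ (O − E)² / E
  feathered-shank pea-comb: (119 − 137)² / 137 = 2.3650
  feathered-shank single-comb: (118 − 137)² / 137 = 2.6350
  clean-shank pea-comb: (200 − 137)² / 137 = 28.9708
  clean-shank single-comb: (111 − 137)² / 137 = 4.9343
χ² = 2.3650 + 2.6350 + 28.9708 + 4.9343 = 38.9051 ≈ 38.905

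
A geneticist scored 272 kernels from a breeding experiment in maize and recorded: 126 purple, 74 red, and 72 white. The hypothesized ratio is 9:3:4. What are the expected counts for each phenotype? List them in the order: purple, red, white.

Under the 9:3:4 hypothesis (Σ ratio = 16, N = 272):
  purple: 272 × 9/16 = 153
  red: 272 × 3/16 = 51
  white: 272 × 4/16 = 68

153, 51, 68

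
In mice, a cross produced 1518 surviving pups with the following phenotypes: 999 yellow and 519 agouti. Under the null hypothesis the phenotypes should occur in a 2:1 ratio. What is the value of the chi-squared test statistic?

Under the 2:1 hypothesis (Σ ratio = 3, N = 1518):
  yellow: 1518 × 2/3 = 1012
  agouti: 1518 × 1/3 = 506
χ² = Σ (O − E)² / E
  yellow: (999 − 1012)² / 1012 = 0.1670
  agouti: (519 − 506)² / 506 = 0.3340
χ² = 0.1670 + 0.3340 = 0.501

0.501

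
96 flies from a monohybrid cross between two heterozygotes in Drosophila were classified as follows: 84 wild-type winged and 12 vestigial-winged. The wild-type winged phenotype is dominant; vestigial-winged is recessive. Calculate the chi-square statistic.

For a monohybrid cross between heterozygotes with complete dominance, the expected phenotypic ratio is 3:1.
Expected counts for N = 96 under a 3:1 ratio (total parts = 4):
  wild-type winged: 96 × 3/4 = 72
  vestigial-winged: 96 × 1/4 = 24
χ² = Σ (O − E)² / E
  wild-type winged: (84 − 72)² / 72 = 2.0000
  vestigial-winged: (12 − 24)² / 24 = 6.0000
χ² = 2.0000 + 6.0000 = 8.000

8.000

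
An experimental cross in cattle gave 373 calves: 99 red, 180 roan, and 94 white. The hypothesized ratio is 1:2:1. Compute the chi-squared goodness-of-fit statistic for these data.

0.587

The 1:2:1 ratio has 4 parts, so with N = 373 the expected counts are:
  red: 373 × 1/4 = 93.25
  roan: 373 × 2/4 = 186.5
  white: 373 × 1/4 = 93.25
χ² = Σ (O − E)² / E
  red: (99 − 93.25)² / 93.25 = 0.3546
  roan: (180 − 186.5)² / 186.5 = 0.2265
  white: (94 − 93.25)² / 93.25 = 0.0060
χ² = 0.3546 + 0.2265 + 0.0060 = 0.5871 ≈ 0.587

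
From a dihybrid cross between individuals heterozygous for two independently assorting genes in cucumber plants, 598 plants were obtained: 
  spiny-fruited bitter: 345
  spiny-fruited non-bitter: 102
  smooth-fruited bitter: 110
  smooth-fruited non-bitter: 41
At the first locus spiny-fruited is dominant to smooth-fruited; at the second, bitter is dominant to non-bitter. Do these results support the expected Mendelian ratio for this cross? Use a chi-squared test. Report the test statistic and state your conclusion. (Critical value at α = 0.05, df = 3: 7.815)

1.527; consistent

A dihybrid F₂ with independent assortment and complete dominance at both loci gives a 9:3:3:1 phenotypic ratio.
Expected counts for N = 598 under a 9:3:3:1 ratio (total parts = 16):
  spiny-fruited bitter: 598 × 9/16 = 336.375
  spiny-fruited non-bitter: 598 × 3/16 = 112.125
  smooth-fruited bitter: 598 × 3/16 = 112.125
  smooth-fruited non-bitter: 598 × 1/16 = 37.375
χ² = Σ (O − E)² / E
  spiny-fruited bitter: (345 − 336.375)² / 336.375 = 0.2212
  spiny-fruited non-bitter: (102 − 112.125)² / 112.125 = 0.9143
  smooth-fruited bitter: (110 − 112.125)² / 112.125 = 0.0403
  smooth-fruited non-bitter: (41 − 37.375)² / 37.375 = 0.3516
χ² = 0.2212 + 0.9143 + 0.0403 + 0.3516 = 1.5274 ≈ 1.527
Degrees of freedom = 4 − 1 = 3; critical value at α = 0.05 is 7.815.
Since 1.527 < 7.815, we fail to reject the null hypothesis — the data are consistent with the 9:3:3:1 ratio.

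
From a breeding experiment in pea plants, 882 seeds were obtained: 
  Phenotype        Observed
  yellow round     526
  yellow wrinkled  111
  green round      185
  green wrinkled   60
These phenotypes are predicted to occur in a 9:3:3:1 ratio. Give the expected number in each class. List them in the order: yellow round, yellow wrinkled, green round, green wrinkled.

496.125, 165.375, 165.375, 55.125

Under the 9:3:3:1 hypothesis (Σ ratio = 16, N = 882):
  yellow round: 882 × 9/16 = 496.125
  yellow wrinkled: 882 × 3/16 = 165.375
  green round: 882 × 3/16 = 165.375
  green wrinkled: 882 × 1/16 = 55.125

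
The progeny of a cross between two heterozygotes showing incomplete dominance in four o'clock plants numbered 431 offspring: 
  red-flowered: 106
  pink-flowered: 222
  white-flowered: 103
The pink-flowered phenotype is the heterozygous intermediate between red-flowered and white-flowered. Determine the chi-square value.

0.434

With incomplete dominance, a heterozygote × heterozygote cross gives a 1:2:1 phenotypic ratio.
Expected counts for N = 431 under a 1:2:1 ratio (total parts = 4):
  red-flowered: 431 × 1/4 = 107.75
  pink-flowered: 431 × 2/4 = 215.5
  white-flowered: 431 × 1/4 = 107.75
χ² = Σ (O − E)² / E
  red-flowered: (106 − 107.75)² / 107.75 = 0.0284
  pink-flowered: (222 − 215.5)² / 215.5 = 0.1961
  white-flowered: (103 − 107.75)² / 107.75 = 0.2094
χ² = 0.0284 + 0.1961 + 0.2094 = 0.4339 ≈ 0.434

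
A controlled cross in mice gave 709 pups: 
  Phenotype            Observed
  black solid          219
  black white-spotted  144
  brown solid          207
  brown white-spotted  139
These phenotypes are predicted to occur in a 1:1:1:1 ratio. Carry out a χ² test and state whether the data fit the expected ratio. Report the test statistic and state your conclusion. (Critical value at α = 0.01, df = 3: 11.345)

Total ratio parts = 4. Expected numbers out of 709:
  black solid: 709 × 1/4 = 177.25
  black white-spotted: 709 × 1/4 = 177.25
  brown solid: 709 × 1/4 = 177.25
  brown white-spotted: 709 × 1/4 = 177.25
χ² = Σ (O − E)² / E
  black solid: (219 − 177.25)² / 177.25 = 9.8339
  black white-spotted: (144 − 177.25)² / 177.25 = 6.2373
  brown solid: (207 − 177.25)² / 177.25 = 4.9933
  brown white-spotted: (139 − 177.25)² / 177.25 = 8.2542
χ² = 9.8339 + 6.2373 + 4.9933 + 8.2542 = 29.3187 ≈ 29.319
Degrees of freedom = 4 − 1 = 3; critical value at α = 0.01 is 11.345.
Since 29.319 > 11.345, we reject the null hypothesis — the data do not fit the 1:1:1:1 ratio.

29.319; not consistent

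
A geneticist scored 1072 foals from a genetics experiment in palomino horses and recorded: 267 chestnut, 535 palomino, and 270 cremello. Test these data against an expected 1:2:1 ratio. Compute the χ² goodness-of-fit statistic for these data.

0.021

Total ratio parts = 4. Expected numbers out of 1072:
  chestnut: 1072 × 1/4 = 268
  palomino: 1072 × 2/4 = 536
  cremello: 1072 × 1/4 = 268
χ² = Σ (O − E)² / E
  chestnut: (267 − 268)² / 268 = 0.0037
  palomino: (535 − 536)² / 536 = 0.0019
  cremello: (270 − 268)² / 268 = 0.0149
χ² = 0.0037 + 0.0019 + 0.0149 = 0.0205 ≈ 0.021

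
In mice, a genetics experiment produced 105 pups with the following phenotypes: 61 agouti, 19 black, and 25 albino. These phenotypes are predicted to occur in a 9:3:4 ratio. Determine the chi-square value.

0.147

Under the 9:3:4 hypothesis (Σ ratio = 16, N = 105):
  agouti: 105 × 9/16 = 59.0625
  black: 105 × 3/16 = 19.6875
  albino: 105 × 4/16 = 26.25
χ² = Σ (O − E)² / E
  agouti: (61 − 59.0625)² / 59.0625 = 0.0636
  black: (19 − 19.6875)² / 19.6875 = 0.0240
  albino: (25 − 26.25)² / 26.25 = 0.0595
χ² = 0.0636 + 0.0240 + 0.0595 = 0.1471 ≈ 0.147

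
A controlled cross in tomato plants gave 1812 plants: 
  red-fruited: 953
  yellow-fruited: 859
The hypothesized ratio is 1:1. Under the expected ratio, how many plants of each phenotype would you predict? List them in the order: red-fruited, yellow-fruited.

906, 906

The 1:1 ratio has 2 parts, so with N = 1812 the expected counts are:
  red-fruited: 1812 × 1/2 = 906
  yellow-fruited: 1812 × 1/2 = 906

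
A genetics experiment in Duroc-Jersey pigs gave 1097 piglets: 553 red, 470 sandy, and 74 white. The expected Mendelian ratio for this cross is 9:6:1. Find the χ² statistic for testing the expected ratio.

15.437

Expected counts for N = 1097 under a 9:6:1 ratio (total parts = 16):
  red: 1097 × 9/16 = 617.0625
  sandy: 1097 × 6/16 = 411.375
  white: 1097 × 1/16 = 68.5625
χ² = Σ (O − E)² / E
  red: (553 − 617.0625)² / 617.0625 = 6.6509
  sandy: (470 − 411.375)² / 411.375 = 8.3546
  white: (74 − 68.5625)² / 68.5625 = 0.4312
χ² = 6.6509 + 8.3546 + 0.4312 = 15.4367 ≈ 15.437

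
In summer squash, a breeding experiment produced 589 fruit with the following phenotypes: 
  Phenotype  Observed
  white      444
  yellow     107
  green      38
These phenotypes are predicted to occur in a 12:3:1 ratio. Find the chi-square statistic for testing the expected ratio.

Total ratio parts = 16. Expected numbers out of 589:
  white: 589 × 12/16 = 441.75
  yellow: 589 × 3/16 = 110.4375
  green: 589 × 1/16 = 36.8125
χ² = Σ (O − E)² / E
  white: (444 − 441.75)² / 441.75 = 0.0115
  yellow: (107 − 110.4375)² / 110.4375 = 0.1070
  green: (38 − 36.8125)² / 36.8125 = 0.0383
χ² = 0.0115 + 0.1070 + 0.0383 = 0.1568 ≈ 0.157

0.157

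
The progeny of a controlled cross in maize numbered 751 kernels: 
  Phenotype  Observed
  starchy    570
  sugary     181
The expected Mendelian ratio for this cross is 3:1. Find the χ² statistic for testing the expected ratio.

Under the 3:1 hypothesis (Σ ratio = 4, N = 751):
  starchy: 751 × 3/4 = 563.25
  sugary: 751 × 1/4 = 187.75
χ² = Σ (O − E)² / E
  starchy: (570 − 563.25)² / 563.25 = 0.0809
  sugary: (181 − 187.75)² / 187.75 = 0.2427
χ² = 0.0809 + 0.2427 = 0.3236 ≈ 0.324

0.324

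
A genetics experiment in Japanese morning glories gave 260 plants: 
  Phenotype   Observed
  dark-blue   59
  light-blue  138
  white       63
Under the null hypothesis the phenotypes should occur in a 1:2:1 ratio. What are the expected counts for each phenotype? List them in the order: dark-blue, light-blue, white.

65, 130, 65

Total ratio parts = 4. Expected numbers out of 260:
  dark-blue: 260 × 1/4 = 65
  light-blue: 260 × 2/4 = 130
  white: 260 × 1/4 = 65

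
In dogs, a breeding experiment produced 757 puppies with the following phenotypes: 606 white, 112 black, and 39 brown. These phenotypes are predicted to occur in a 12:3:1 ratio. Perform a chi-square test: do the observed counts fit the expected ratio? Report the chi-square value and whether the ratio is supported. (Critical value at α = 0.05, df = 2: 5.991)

10.352; not consistent

Expected counts for N = 757 under a 12:3:1 ratio (total parts = 16):
  white: 757 × 12/16 = 567.75
  black: 757 × 3/16 = 141.9375
  brown: 757 × 1/16 = 47.3125
χ² = Σ (O − E)² / E
  white: (606 − 567.75)² / 567.75 = 2.5769
  black: (112 − 141.9375)² / 141.9375 = 6.3144
  brown: (39 − 47.3125)² / 47.3125 = 1.4605
χ² = 2.5769 + 6.3144 + 1.4605 = 10.3518 ≈ 10.352
Degrees of freedom = 3 − 1 = 2; critical value at α = 0.05 is 5.991.
Since 10.352 > 5.991, we reject the null hypothesis — the data do not fit the 12:3:1 ratio.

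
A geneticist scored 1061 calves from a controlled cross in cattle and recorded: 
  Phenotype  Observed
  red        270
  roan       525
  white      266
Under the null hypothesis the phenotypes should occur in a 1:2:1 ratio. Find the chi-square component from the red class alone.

0.085

Total ratio parts = 4. Expected numbers out of 1061:
  red: 1061 × 1/4 = 265.25
  roan: 1061 × 2/4 = 530.5
  white: 1061 × 1/4 = 265.25
Contribution of red: (270 − 265.25)² / 265.25 = 0.0851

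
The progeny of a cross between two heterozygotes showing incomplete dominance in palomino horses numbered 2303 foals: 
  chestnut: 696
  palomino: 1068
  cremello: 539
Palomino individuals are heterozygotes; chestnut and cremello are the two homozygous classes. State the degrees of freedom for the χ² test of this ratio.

2

With incomplete dominance, a heterozygote × heterozygote cross gives a 1:2:1 phenotypic ratio.
A goodness-of-fit test with 3 phenotype classes has df = 3 − 1 = 2.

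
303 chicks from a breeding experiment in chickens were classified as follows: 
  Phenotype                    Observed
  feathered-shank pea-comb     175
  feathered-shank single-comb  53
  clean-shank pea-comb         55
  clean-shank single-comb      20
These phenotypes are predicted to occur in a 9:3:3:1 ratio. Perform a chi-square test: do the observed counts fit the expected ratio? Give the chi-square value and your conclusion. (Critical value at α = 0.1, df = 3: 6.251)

0.495; consistent

Under the 9:3:3:1 hypothesis (Σ ratio = 16, N = 303):
  feathered-shank pea-comb: 303 × 9/16 = 170.4375
  feathered-shank single-comb: 303 × 3/16 = 56.8125
  clean-shank pea-comb: 303 × 3/16 = 56.8125
  clean-shank single-comb: 303 × 1/16 = 18.9375
χ² = Σ (O − E)² / E
  feathered-shank pea-comb: (175 − 170.4375)² / 170.4375 = 0.1221
  feathered-shank single-comb: (53 − 56.8125)² / 56.8125 = 0.2558
  clean-shank pea-comb: (55 − 56.8125)² / 56.8125 = 0.0578
  clean-shank single-comb: (20 − 18.9375)² / 18.9375 = 0.0596
χ² = 0.1221 + 0.2558 + 0.0578 + 0.0596 = 0.4953 ≈ 0.495
Degrees of freedom = 4 − 1 = 3; critical value at α = 0.1 is 6.251.
Since 0.495 < 6.251, we fail to reject the null hypothesis — the data are consistent with the 9:3:3:1 ratio.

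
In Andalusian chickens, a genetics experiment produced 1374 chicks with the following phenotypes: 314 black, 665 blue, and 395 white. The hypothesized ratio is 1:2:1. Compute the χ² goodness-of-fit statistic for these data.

Under the 1:2:1 hypothesis (Σ ratio = 4, N = 1374):
  black: 1374 × 1/4 = 343.5
  blue: 1374 × 2/4 = 687
  white: 1374 × 1/4 = 343.5
χ² = Σ (O − E)² / E
  black: (314 − 343.5)² / 343.5 = 2.5335
  blue: (665 − 687)² / 687 = 0.7045
  white: (395 − 343.5)² / 343.5 = 7.7213
χ² = 2.5335 + 0.7045 + 7.7213 = 10.9593 ≈ 10.959

10.959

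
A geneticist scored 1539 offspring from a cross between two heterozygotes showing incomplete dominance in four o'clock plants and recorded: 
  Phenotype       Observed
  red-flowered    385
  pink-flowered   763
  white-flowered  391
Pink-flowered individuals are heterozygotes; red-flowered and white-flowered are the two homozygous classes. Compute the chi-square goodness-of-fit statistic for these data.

With incomplete dominance, a heterozygote × heterozygote cross gives a 1:2:1 phenotypic ratio.
Expected counts for N = 1539 under a 1:2:1 ratio (total parts = 4):
  red-flowered: 1539 × 1/4 = 384.75
  pink-flowered: 1539 × 2/4 = 769.5
  white-flowered: 1539 × 1/4 = 384.75
χ² = Σ (O − E)² / E
  red-flowered: (385 − 384.75)² / 384.75 = 0.0002
  pink-flowered: (763 − 769.5)² / 769.5 = 0.0549
  white-flowered: (391 − 384.75)² / 384.75 = 0.1015
χ² = 0.0002 + 0.0549 + 0.1015 = 0.1566 ≈ 0.157

0.157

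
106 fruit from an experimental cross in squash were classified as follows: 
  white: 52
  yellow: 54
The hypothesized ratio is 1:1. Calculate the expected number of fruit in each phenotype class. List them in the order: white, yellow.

53, 53

The 1:1 ratio has 2 parts, so with N = 106 the expected counts are:
  white: 106 × 1/2 = 53
  yellow: 106 × 1/2 = 53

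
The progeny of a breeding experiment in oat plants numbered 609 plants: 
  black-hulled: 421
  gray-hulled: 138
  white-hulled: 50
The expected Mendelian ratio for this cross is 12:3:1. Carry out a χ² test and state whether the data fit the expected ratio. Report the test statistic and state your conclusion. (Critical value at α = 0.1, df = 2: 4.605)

11.508; not consistent

The 12:3:1 ratio has 16 parts, so with N = 609 the expected counts are:
  black-hulled: 609 × 12/16 = 456.75
  gray-hulled: 609 × 3/16 = 114.1875
  white-hulled: 609 × 1/16 = 38.0625
χ² = Σ (O − E)² / E
  black-hulled: (421 − 456.75)² / 456.75 = 2.7982
  gray-hulled: (138 − 114.1875)² / 114.1875 = 4.9658
  white-hulled: (50 − 38.0625)² / 38.0625 = 3.7439
χ² = 2.7982 + 4.9658 + 3.7439 = 11.5079 ≈ 11.508
Degrees of freedom = 3 − 1 = 2; critical value at α = 0.1 is 4.605.
Since 11.508 > 4.605, we reject the null hypothesis — the data do not fit the 12:3:1 ratio.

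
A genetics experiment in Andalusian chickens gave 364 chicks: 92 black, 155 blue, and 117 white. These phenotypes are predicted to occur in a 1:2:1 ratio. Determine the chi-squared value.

Total ratio parts = 4. Expected numbers out of 364:
  black: 364 × 1/4 = 91
  blue: 364 × 2/4 = 182
  white: 364 × 1/4 = 91
χ² = Σ (O − E)² / E
  black: (92 − 91)² / 91 = 0.0110
  blue: (155 − 182)² / 182 = 4.0055
  white: (117 − 91)² / 91 = 7.4286
χ² = 0.0110 + 4.0055 + 7.4286 = 11.4451 ≈ 11.445

11.445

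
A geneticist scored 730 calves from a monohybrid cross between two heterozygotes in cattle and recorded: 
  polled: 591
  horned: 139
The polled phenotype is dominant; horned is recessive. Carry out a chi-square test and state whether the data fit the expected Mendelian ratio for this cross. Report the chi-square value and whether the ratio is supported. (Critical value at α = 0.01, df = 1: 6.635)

For a monohybrid cross between heterozygotes with complete dominance, the expected phenotypic ratio is 3:1.
Under the 3:1 hypothesis (Σ ratio = 4, N = 730):
  polled: 730 × 3/4 = 547.5
  horned: 730 × 1/4 = 182.5
χ² = Σ (O − E)² / E
  polled: (591 − 547.5)² / 547.5 = 3.4562
  horned: (139 − 182.5)² / 182.5 = 10.3685
χ² = 3.4562 + 10.3685 = 13.8247 ≈ 13.825
Degrees of freedom = 2 − 1 = 1; critical value at α = 0.01 is 6.635.
Since 13.825 > 6.635, we reject the null hypothesis — the data do not fit the 3:1 ratio.

13.825; not consistent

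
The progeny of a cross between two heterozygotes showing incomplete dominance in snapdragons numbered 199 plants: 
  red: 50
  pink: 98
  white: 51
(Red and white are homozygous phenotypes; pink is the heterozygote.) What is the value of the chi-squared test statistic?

With incomplete dominance, a heterozygote × heterozygote cross gives a 1:2:1 phenotypic ratio.
Total ratio parts = 4. Expected numbers out of 199:
  red: 199 × 1/4 = 49.75
  pink: 199 × 2/4 = 99.5
  white: 199 × 1/4 = 49.75
χ² = Σ (O − E)² / E
  red: (50 − 49.75)² / 49.75 = 0.0013
  pink: (98 − 99.5)² / 99.5 = 0.0226
  white: (51 − 49.75)² / 49.75 = 0.0314
χ² = 0.0013 + 0.0226 + 0.0314 = 0.0553 ≈ 0.055

0.055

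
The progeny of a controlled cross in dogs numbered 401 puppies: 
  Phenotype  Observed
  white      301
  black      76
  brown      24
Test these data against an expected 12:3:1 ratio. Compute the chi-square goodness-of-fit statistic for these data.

Total ratio parts = 16. Expected numbers out of 401:
  white: 401 × 12/16 = 300.75
  black: 401 × 3/16 = 75.1875
  brown: 401 × 1/16 = 25.0625
χ² = Σ (O − E)² / E
  white: (301 − 300.75)² / 300.75 = 0.0002
  black: (76 − 75.1875)² / 75.1875 = 0.0088
  brown: (24 − 25.0625)² / 25.0625 = 0.0450
χ² = 0.0002 + 0.0088 + 0.0450 = 0.054

0.054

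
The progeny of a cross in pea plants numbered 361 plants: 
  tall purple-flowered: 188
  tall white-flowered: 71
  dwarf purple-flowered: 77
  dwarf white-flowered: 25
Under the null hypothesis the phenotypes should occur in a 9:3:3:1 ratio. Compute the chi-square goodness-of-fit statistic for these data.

2.824

Expected counts for N = 361 under a 9:3:3:1 ratio (total parts = 16):
  tall purple-flowered: 361 × 9/16 = 203.0625
  tall white-flowered: 361 × 3/16 = 67.6875
  dwarf purple-flowered: 361 × 3/16 = 67.6875
  dwarf white-flowered: 361 × 1/16 = 22.5625
χ² = Σ (O − E)² / E
  tall purple-flowered: (188 − 203.0625)² / 203.0625 = 1.1173
  tall white-flowered: (71 − 67.6875)² / 67.6875 = 0.1621
  dwarf purple-flowered: (77 − 67.6875)² / 67.6875 = 1.2812
  dwarf white-flowered: (25 − 22.5625)² / 22.5625 = 0.2633
χ² = 1.1173 + 0.1621 + 1.2812 + 0.2633 = 2.8239 ≈ 2.824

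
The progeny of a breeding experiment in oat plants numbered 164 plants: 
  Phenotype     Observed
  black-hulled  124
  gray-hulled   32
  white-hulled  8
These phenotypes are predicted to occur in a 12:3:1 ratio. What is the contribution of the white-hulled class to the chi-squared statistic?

The 12:3:1 ratio has 16 parts, so with N = 164 the expected counts are:
  black-hulled: 164 × 12/16 = 123
  gray-hulled: 164 × 3/16 = 30.75
  white-hulled: 164 × 1/16 = 10.25
Contribution of white-hulled: (8 − 10.25)² / 10.25 = 0.4939

0.494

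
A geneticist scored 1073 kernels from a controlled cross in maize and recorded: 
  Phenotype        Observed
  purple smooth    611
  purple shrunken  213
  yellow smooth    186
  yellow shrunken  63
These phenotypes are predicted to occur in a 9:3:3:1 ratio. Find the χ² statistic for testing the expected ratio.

Expected counts for N = 1073 under a 9:3:3:1 ratio (total parts = 16):
  purple smooth: 1073 × 9/16 = 603.5625
  purple shrunken: 1073 × 3/16 = 201.1875
  yellow smooth: 1073 × 3/16 = 201.1875
  yellow shrunken: 1073 × 1/16 = 67.0625
χ² = Σ (O − E)² / E
  purple smooth: (611 − 603.5625)² / 603.5625 = 0.0916
  purple shrunken: (213 − 201.1875)² / 201.1875 = 0.6936
  yellow smooth: (186 − 201.1875)² / 201.1875 = 1.1465
  yellow shrunken: (63 − 67.0625)² / 67.0625 = 0.2461
χ² = 0.0916 + 0.6936 + 1.1465 + 0.2461 = 2.1778 ≈ 2.178

2.178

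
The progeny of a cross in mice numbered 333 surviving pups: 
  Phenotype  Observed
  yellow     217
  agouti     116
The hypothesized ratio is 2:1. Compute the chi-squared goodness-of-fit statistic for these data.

Expected counts for N = 333 under a 2:1 ratio (total parts = 3):
  yellow: 333 × 2/3 = 222
  agouti: 333 × 1/3 = 111
χ² = Σ (O − E)² / E
  yellow: (217 − 222)² / 222 = 0.1126
  agouti: (116 − 111)² / 111 = 0.2252
χ² = 0.1126 + 0.2252 = 0.3378 ≈ 0.338

0.338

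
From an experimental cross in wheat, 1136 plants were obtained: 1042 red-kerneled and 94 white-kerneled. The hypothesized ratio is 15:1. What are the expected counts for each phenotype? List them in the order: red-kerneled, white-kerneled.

Total ratio parts = 16. Expected numbers out of 1136:
  red-kerneled: 1136 × 15/16 = 1065
  white-kerneled: 1136 × 1/16 = 71

1065, 71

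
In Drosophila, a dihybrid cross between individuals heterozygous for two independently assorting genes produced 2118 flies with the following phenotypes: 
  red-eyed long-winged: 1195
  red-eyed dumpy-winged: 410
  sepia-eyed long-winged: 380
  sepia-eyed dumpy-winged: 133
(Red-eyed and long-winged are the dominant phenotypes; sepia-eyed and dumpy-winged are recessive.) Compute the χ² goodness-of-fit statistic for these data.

1.170

A dihybrid F₂ with independent assortment and complete dominance at both loci gives a 9:3:3:1 phenotypic ratio.
Under the 9:3:3:1 hypothesis (Σ ratio = 16, N = 2118):
  red-eyed long-winged: 2118 × 9/16 = 1191.375
  red-eyed dumpy-winged: 2118 × 3/16 = 397.125
  sepia-eyed long-winged: 2118 × 3/16 = 397.125
  sepia-eyed dumpy-winged: 2118 × 1/16 = 132.375
χ² = Σ (O − E)² / E
  red-eyed long-winged: (1195 − 1191.375)² / 1191.375 = 0.0110
  red-eyed dumpy-winged: (410 − 397.125)² / 397.125 = 0.4174
  sepia-eyed long-winged: (380 − 397.125)² / 397.125 = 0.7385
  sepia-eyed dumpy-winged: (133 − 132.375)² / 132.375 = 0.0030
χ² = 0.0110 + 0.4174 + 0.7385 + 0.0030 = 1.1699 ≈ 1.170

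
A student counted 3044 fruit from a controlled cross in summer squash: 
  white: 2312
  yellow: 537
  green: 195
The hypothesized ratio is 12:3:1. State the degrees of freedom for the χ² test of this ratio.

2

A goodness-of-fit test with 3 phenotype classes has df = 3 − 1 = 2.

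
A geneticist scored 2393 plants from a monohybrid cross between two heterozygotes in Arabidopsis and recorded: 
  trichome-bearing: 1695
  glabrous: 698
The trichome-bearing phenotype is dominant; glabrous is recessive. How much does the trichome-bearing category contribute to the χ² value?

5.544

For a monohybrid cross between heterozygotes with complete dominance, the expected phenotypic ratio is 3:1.
Total ratio parts = 4. Expected numbers out of 2393:
  trichome-bearing: 2393 × 3/4 = 1794.75
  glabrous: 2393 × 1/4 = 598.25
Contribution of trichome-bearing: (1695 − 1794.75)² / 1794.75 = 5.5440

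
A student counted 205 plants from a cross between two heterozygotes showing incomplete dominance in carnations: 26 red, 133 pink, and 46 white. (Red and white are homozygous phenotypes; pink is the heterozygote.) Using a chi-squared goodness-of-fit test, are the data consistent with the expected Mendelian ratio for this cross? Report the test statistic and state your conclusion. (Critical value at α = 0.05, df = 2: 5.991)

22.054; not consistent

With incomplete dominance, a heterozygote × heterozygote cross gives a 1:2:1 phenotypic ratio.
Expected counts for N = 205 under a 1:2:1 ratio (total parts = 4):
  red: 205 × 1/4 = 51.25
  pink: 205 × 2/4 = 102.5
  white: 205 × 1/4 = 51.25
χ² = Σ (O − E)² / E
  red: (26 − 51.25)² / 51.25 = 12.4402
  pink: (133 − 102.5)² / 102.5 = 9.0756
  white: (46 − 51.25)² / 51.25 = 0.5378
χ² = 12.4402 + 9.0756 + 0.5378 = 22.0536 ≈ 22.054
Degrees of freedom = 3 − 1 = 2; critical value at α = 0.05 is 5.991.
Since 22.054 > 5.991, we reject the null hypothesis — the data do not fit the 1:2:1 ratio.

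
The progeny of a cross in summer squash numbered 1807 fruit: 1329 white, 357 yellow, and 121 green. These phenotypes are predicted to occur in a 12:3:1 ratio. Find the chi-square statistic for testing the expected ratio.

2.060

Under the 12:3:1 hypothesis (Σ ratio = 16, N = 1807):
  white: 1807 × 12/16 = 1355.25
  yellow: 1807 × 3/16 = 338.8125
  green: 1807 × 1/16 = 112.9375
χ² = Σ (O − E)² / E
  white: (1329 − 1355.25)² / 1355.25 = 0.5084
  yellow: (357 − 338.8125)² / 338.8125 = 0.9763
  green: (121 − 112.9375)² / 112.9375 = 0.5756
χ² = 0.5084 + 0.9763 + 0.5756 = 2.0603 ≈ 2.060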